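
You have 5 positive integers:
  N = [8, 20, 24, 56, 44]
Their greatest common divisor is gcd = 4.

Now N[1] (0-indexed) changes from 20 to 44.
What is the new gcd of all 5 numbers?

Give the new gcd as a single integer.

Answer: 4

Derivation:
Numbers: [8, 20, 24, 56, 44], gcd = 4
Change: index 1, 20 -> 44
gcd of the OTHER numbers (without index 1): gcd([8, 24, 56, 44]) = 4
New gcd = gcd(g_others, new_val) = gcd(4, 44) = 4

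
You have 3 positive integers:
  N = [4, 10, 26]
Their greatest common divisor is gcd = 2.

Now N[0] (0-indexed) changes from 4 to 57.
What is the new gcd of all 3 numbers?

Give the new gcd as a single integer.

Answer: 1

Derivation:
Numbers: [4, 10, 26], gcd = 2
Change: index 0, 4 -> 57
gcd of the OTHER numbers (without index 0): gcd([10, 26]) = 2
New gcd = gcd(g_others, new_val) = gcd(2, 57) = 1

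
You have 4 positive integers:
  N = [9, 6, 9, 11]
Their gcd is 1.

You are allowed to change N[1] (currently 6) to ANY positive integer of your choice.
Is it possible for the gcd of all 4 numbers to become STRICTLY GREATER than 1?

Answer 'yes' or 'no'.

Answer: no

Derivation:
Current gcd = 1
gcd of all OTHER numbers (without N[1]=6): gcd([9, 9, 11]) = 1
The new gcd after any change is gcd(1, new_value).
This can be at most 1.
Since 1 = old gcd 1, the gcd can only stay the same or decrease.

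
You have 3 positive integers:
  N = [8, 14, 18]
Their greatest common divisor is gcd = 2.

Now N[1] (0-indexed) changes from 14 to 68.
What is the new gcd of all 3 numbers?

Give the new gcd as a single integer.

Answer: 2

Derivation:
Numbers: [8, 14, 18], gcd = 2
Change: index 1, 14 -> 68
gcd of the OTHER numbers (without index 1): gcd([8, 18]) = 2
New gcd = gcd(g_others, new_val) = gcd(2, 68) = 2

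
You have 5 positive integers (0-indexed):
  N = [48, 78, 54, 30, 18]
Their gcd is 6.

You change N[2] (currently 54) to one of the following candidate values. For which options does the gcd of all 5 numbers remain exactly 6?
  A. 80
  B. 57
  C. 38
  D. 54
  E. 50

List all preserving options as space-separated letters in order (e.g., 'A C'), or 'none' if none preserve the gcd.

Answer: D

Derivation:
Old gcd = 6; gcd of others (without N[2]) = 6
New gcd for candidate v: gcd(6, v). Preserves old gcd iff gcd(6, v) = 6.
  Option A: v=80, gcd(6,80)=2 -> changes
  Option B: v=57, gcd(6,57)=3 -> changes
  Option C: v=38, gcd(6,38)=2 -> changes
  Option D: v=54, gcd(6,54)=6 -> preserves
  Option E: v=50, gcd(6,50)=2 -> changes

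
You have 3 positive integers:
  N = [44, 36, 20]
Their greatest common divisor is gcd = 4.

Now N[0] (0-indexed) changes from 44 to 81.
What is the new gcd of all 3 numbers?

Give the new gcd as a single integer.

Answer: 1

Derivation:
Numbers: [44, 36, 20], gcd = 4
Change: index 0, 44 -> 81
gcd of the OTHER numbers (without index 0): gcd([36, 20]) = 4
New gcd = gcd(g_others, new_val) = gcd(4, 81) = 1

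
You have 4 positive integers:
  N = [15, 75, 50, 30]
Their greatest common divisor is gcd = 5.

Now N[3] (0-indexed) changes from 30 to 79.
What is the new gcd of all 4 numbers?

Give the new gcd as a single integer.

Numbers: [15, 75, 50, 30], gcd = 5
Change: index 3, 30 -> 79
gcd of the OTHER numbers (without index 3): gcd([15, 75, 50]) = 5
New gcd = gcd(g_others, new_val) = gcd(5, 79) = 1

Answer: 1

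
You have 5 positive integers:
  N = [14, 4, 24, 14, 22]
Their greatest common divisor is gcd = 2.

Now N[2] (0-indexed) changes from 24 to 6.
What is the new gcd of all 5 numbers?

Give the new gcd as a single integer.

Answer: 2

Derivation:
Numbers: [14, 4, 24, 14, 22], gcd = 2
Change: index 2, 24 -> 6
gcd of the OTHER numbers (without index 2): gcd([14, 4, 14, 22]) = 2
New gcd = gcd(g_others, new_val) = gcd(2, 6) = 2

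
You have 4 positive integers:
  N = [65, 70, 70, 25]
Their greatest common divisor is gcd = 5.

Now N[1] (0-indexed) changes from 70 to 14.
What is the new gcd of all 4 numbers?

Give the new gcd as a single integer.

Numbers: [65, 70, 70, 25], gcd = 5
Change: index 1, 70 -> 14
gcd of the OTHER numbers (without index 1): gcd([65, 70, 25]) = 5
New gcd = gcd(g_others, new_val) = gcd(5, 14) = 1

Answer: 1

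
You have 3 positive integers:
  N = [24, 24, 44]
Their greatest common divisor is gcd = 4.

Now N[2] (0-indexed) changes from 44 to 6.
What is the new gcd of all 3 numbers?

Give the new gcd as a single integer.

Numbers: [24, 24, 44], gcd = 4
Change: index 2, 44 -> 6
gcd of the OTHER numbers (without index 2): gcd([24, 24]) = 24
New gcd = gcd(g_others, new_val) = gcd(24, 6) = 6

Answer: 6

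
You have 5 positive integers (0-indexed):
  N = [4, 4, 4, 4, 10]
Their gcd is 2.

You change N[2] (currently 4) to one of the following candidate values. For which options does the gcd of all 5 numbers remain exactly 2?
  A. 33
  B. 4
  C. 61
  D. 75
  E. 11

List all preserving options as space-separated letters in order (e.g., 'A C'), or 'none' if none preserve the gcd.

Old gcd = 2; gcd of others (without N[2]) = 2
New gcd for candidate v: gcd(2, v). Preserves old gcd iff gcd(2, v) = 2.
  Option A: v=33, gcd(2,33)=1 -> changes
  Option B: v=4, gcd(2,4)=2 -> preserves
  Option C: v=61, gcd(2,61)=1 -> changes
  Option D: v=75, gcd(2,75)=1 -> changes
  Option E: v=11, gcd(2,11)=1 -> changes

Answer: B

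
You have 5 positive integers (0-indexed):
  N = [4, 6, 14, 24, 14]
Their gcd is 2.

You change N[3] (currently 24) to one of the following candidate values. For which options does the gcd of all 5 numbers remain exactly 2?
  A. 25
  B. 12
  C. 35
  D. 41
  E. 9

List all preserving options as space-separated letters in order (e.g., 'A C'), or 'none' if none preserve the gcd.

Old gcd = 2; gcd of others (without N[3]) = 2
New gcd for candidate v: gcd(2, v). Preserves old gcd iff gcd(2, v) = 2.
  Option A: v=25, gcd(2,25)=1 -> changes
  Option B: v=12, gcd(2,12)=2 -> preserves
  Option C: v=35, gcd(2,35)=1 -> changes
  Option D: v=41, gcd(2,41)=1 -> changes
  Option E: v=9, gcd(2,9)=1 -> changes

Answer: B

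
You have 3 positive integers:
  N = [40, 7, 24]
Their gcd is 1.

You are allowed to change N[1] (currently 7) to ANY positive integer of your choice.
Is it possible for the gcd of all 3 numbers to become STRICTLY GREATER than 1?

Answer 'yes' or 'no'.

Current gcd = 1
gcd of all OTHER numbers (without N[1]=7): gcd([40, 24]) = 8
The new gcd after any change is gcd(8, new_value).
This can be at most 8.
Since 8 > old gcd 1, the gcd CAN increase (e.g., set N[1] = 8).

Answer: yes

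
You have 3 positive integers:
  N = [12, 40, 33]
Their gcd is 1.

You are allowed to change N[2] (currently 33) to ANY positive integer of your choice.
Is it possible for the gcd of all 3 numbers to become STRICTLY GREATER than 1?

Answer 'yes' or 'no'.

Answer: yes

Derivation:
Current gcd = 1
gcd of all OTHER numbers (without N[2]=33): gcd([12, 40]) = 4
The new gcd after any change is gcd(4, new_value).
This can be at most 4.
Since 4 > old gcd 1, the gcd CAN increase (e.g., set N[2] = 4).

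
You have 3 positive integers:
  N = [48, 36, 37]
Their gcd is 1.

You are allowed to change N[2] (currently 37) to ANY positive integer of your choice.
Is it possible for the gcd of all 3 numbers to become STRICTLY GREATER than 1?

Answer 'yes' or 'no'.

Answer: yes

Derivation:
Current gcd = 1
gcd of all OTHER numbers (without N[2]=37): gcd([48, 36]) = 12
The new gcd after any change is gcd(12, new_value).
This can be at most 12.
Since 12 > old gcd 1, the gcd CAN increase (e.g., set N[2] = 12).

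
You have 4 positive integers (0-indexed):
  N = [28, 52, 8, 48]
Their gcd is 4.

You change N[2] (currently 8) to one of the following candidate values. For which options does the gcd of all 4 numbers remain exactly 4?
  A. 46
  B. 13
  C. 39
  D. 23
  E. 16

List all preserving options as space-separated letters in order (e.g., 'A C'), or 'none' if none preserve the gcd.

Old gcd = 4; gcd of others (without N[2]) = 4
New gcd for candidate v: gcd(4, v). Preserves old gcd iff gcd(4, v) = 4.
  Option A: v=46, gcd(4,46)=2 -> changes
  Option B: v=13, gcd(4,13)=1 -> changes
  Option C: v=39, gcd(4,39)=1 -> changes
  Option D: v=23, gcd(4,23)=1 -> changes
  Option E: v=16, gcd(4,16)=4 -> preserves

Answer: E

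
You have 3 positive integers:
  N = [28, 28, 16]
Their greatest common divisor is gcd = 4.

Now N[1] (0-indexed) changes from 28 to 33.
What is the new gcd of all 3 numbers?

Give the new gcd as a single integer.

Numbers: [28, 28, 16], gcd = 4
Change: index 1, 28 -> 33
gcd of the OTHER numbers (without index 1): gcd([28, 16]) = 4
New gcd = gcd(g_others, new_val) = gcd(4, 33) = 1

Answer: 1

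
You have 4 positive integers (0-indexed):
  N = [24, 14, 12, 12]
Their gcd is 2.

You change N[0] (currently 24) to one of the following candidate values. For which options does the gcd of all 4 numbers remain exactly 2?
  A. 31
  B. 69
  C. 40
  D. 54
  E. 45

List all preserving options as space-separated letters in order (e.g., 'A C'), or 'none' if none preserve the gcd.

Old gcd = 2; gcd of others (without N[0]) = 2
New gcd for candidate v: gcd(2, v). Preserves old gcd iff gcd(2, v) = 2.
  Option A: v=31, gcd(2,31)=1 -> changes
  Option B: v=69, gcd(2,69)=1 -> changes
  Option C: v=40, gcd(2,40)=2 -> preserves
  Option D: v=54, gcd(2,54)=2 -> preserves
  Option E: v=45, gcd(2,45)=1 -> changes

Answer: C D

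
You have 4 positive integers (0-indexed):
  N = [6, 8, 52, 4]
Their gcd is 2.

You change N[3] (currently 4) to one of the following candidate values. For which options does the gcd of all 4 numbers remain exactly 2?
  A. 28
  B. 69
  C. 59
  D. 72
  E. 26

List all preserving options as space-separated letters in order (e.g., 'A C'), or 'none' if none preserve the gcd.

Answer: A D E

Derivation:
Old gcd = 2; gcd of others (without N[3]) = 2
New gcd for candidate v: gcd(2, v). Preserves old gcd iff gcd(2, v) = 2.
  Option A: v=28, gcd(2,28)=2 -> preserves
  Option B: v=69, gcd(2,69)=1 -> changes
  Option C: v=59, gcd(2,59)=1 -> changes
  Option D: v=72, gcd(2,72)=2 -> preserves
  Option E: v=26, gcd(2,26)=2 -> preserves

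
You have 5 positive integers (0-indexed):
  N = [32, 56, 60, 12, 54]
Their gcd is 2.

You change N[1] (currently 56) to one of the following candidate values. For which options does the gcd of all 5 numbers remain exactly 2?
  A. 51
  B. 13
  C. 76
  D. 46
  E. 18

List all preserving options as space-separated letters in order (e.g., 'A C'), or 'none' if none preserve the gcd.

Answer: C D E

Derivation:
Old gcd = 2; gcd of others (without N[1]) = 2
New gcd for candidate v: gcd(2, v). Preserves old gcd iff gcd(2, v) = 2.
  Option A: v=51, gcd(2,51)=1 -> changes
  Option B: v=13, gcd(2,13)=1 -> changes
  Option C: v=76, gcd(2,76)=2 -> preserves
  Option D: v=46, gcd(2,46)=2 -> preserves
  Option E: v=18, gcd(2,18)=2 -> preserves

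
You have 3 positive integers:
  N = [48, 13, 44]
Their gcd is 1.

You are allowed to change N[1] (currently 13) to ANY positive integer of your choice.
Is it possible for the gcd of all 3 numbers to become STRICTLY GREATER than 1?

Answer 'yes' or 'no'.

Current gcd = 1
gcd of all OTHER numbers (without N[1]=13): gcd([48, 44]) = 4
The new gcd after any change is gcd(4, new_value).
This can be at most 4.
Since 4 > old gcd 1, the gcd CAN increase (e.g., set N[1] = 4).

Answer: yes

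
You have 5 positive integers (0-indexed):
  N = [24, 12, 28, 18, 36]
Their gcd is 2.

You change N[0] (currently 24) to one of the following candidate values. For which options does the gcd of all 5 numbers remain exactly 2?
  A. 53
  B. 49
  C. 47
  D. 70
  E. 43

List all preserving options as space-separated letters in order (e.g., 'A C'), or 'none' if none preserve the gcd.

Old gcd = 2; gcd of others (without N[0]) = 2
New gcd for candidate v: gcd(2, v). Preserves old gcd iff gcd(2, v) = 2.
  Option A: v=53, gcd(2,53)=1 -> changes
  Option B: v=49, gcd(2,49)=1 -> changes
  Option C: v=47, gcd(2,47)=1 -> changes
  Option D: v=70, gcd(2,70)=2 -> preserves
  Option E: v=43, gcd(2,43)=1 -> changes

Answer: D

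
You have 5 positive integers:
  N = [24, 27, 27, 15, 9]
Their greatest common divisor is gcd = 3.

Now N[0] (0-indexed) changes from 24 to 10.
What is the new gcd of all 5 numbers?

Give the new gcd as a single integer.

Answer: 1

Derivation:
Numbers: [24, 27, 27, 15, 9], gcd = 3
Change: index 0, 24 -> 10
gcd of the OTHER numbers (without index 0): gcd([27, 27, 15, 9]) = 3
New gcd = gcd(g_others, new_val) = gcd(3, 10) = 1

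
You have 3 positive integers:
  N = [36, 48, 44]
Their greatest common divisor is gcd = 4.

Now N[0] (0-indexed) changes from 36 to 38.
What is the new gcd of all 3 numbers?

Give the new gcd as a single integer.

Answer: 2

Derivation:
Numbers: [36, 48, 44], gcd = 4
Change: index 0, 36 -> 38
gcd of the OTHER numbers (without index 0): gcd([48, 44]) = 4
New gcd = gcd(g_others, new_val) = gcd(4, 38) = 2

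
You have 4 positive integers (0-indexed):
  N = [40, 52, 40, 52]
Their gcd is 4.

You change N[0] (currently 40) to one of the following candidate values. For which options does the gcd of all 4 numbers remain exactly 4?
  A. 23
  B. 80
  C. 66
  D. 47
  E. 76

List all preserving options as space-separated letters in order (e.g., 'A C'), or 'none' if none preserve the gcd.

Answer: B E

Derivation:
Old gcd = 4; gcd of others (without N[0]) = 4
New gcd for candidate v: gcd(4, v). Preserves old gcd iff gcd(4, v) = 4.
  Option A: v=23, gcd(4,23)=1 -> changes
  Option B: v=80, gcd(4,80)=4 -> preserves
  Option C: v=66, gcd(4,66)=2 -> changes
  Option D: v=47, gcd(4,47)=1 -> changes
  Option E: v=76, gcd(4,76)=4 -> preserves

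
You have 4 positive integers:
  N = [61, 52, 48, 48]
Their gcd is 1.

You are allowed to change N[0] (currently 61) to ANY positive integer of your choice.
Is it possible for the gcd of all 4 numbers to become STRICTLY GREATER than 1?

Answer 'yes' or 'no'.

Current gcd = 1
gcd of all OTHER numbers (without N[0]=61): gcd([52, 48, 48]) = 4
The new gcd after any change is gcd(4, new_value).
This can be at most 4.
Since 4 > old gcd 1, the gcd CAN increase (e.g., set N[0] = 4).

Answer: yes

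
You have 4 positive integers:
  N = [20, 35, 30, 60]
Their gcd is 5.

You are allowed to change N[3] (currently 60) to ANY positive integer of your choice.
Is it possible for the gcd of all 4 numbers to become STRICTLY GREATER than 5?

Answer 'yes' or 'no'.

Current gcd = 5
gcd of all OTHER numbers (without N[3]=60): gcd([20, 35, 30]) = 5
The new gcd after any change is gcd(5, new_value).
This can be at most 5.
Since 5 = old gcd 5, the gcd can only stay the same or decrease.

Answer: no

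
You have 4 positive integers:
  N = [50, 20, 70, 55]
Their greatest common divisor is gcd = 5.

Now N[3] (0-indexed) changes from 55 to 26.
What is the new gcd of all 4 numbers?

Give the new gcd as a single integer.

Answer: 2

Derivation:
Numbers: [50, 20, 70, 55], gcd = 5
Change: index 3, 55 -> 26
gcd of the OTHER numbers (without index 3): gcd([50, 20, 70]) = 10
New gcd = gcd(g_others, new_val) = gcd(10, 26) = 2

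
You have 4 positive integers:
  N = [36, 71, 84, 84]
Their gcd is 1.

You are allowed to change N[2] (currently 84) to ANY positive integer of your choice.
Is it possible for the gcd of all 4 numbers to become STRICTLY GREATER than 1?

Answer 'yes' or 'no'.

Answer: no

Derivation:
Current gcd = 1
gcd of all OTHER numbers (without N[2]=84): gcd([36, 71, 84]) = 1
The new gcd after any change is gcd(1, new_value).
This can be at most 1.
Since 1 = old gcd 1, the gcd can only stay the same or decrease.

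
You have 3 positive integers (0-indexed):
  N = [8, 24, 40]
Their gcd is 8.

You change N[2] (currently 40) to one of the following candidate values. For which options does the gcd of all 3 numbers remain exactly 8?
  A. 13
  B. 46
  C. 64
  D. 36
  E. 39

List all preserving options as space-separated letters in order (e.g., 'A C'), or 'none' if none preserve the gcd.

Old gcd = 8; gcd of others (without N[2]) = 8
New gcd for candidate v: gcd(8, v). Preserves old gcd iff gcd(8, v) = 8.
  Option A: v=13, gcd(8,13)=1 -> changes
  Option B: v=46, gcd(8,46)=2 -> changes
  Option C: v=64, gcd(8,64)=8 -> preserves
  Option D: v=36, gcd(8,36)=4 -> changes
  Option E: v=39, gcd(8,39)=1 -> changes

Answer: C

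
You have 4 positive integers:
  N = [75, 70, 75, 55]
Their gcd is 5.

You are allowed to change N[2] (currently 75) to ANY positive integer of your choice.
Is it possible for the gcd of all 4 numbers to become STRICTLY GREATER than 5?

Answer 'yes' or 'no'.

Current gcd = 5
gcd of all OTHER numbers (without N[2]=75): gcd([75, 70, 55]) = 5
The new gcd after any change is gcd(5, new_value).
This can be at most 5.
Since 5 = old gcd 5, the gcd can only stay the same or decrease.

Answer: no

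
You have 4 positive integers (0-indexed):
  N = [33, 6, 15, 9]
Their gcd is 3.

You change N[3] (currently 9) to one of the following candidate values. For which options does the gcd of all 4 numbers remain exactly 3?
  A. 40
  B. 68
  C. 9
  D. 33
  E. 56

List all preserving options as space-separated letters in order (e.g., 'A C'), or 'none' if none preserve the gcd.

Answer: C D

Derivation:
Old gcd = 3; gcd of others (without N[3]) = 3
New gcd for candidate v: gcd(3, v). Preserves old gcd iff gcd(3, v) = 3.
  Option A: v=40, gcd(3,40)=1 -> changes
  Option B: v=68, gcd(3,68)=1 -> changes
  Option C: v=9, gcd(3,9)=3 -> preserves
  Option D: v=33, gcd(3,33)=3 -> preserves
  Option E: v=56, gcd(3,56)=1 -> changes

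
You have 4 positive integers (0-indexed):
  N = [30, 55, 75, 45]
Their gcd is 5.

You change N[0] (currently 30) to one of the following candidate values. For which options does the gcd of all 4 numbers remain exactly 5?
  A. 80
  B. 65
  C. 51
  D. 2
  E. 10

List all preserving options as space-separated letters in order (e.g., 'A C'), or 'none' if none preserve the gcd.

Old gcd = 5; gcd of others (without N[0]) = 5
New gcd for candidate v: gcd(5, v). Preserves old gcd iff gcd(5, v) = 5.
  Option A: v=80, gcd(5,80)=5 -> preserves
  Option B: v=65, gcd(5,65)=5 -> preserves
  Option C: v=51, gcd(5,51)=1 -> changes
  Option D: v=2, gcd(5,2)=1 -> changes
  Option E: v=10, gcd(5,10)=5 -> preserves

Answer: A B E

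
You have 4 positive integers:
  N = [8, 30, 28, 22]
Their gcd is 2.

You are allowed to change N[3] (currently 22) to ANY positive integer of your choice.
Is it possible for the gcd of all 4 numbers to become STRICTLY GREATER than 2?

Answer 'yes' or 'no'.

Answer: no

Derivation:
Current gcd = 2
gcd of all OTHER numbers (without N[3]=22): gcd([8, 30, 28]) = 2
The new gcd after any change is gcd(2, new_value).
This can be at most 2.
Since 2 = old gcd 2, the gcd can only stay the same or decrease.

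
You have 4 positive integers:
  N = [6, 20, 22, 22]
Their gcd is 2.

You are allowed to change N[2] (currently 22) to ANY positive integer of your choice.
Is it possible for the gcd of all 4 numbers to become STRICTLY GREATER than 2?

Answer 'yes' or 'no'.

Answer: no

Derivation:
Current gcd = 2
gcd of all OTHER numbers (without N[2]=22): gcd([6, 20, 22]) = 2
The new gcd after any change is gcd(2, new_value).
This can be at most 2.
Since 2 = old gcd 2, the gcd can only stay the same or decrease.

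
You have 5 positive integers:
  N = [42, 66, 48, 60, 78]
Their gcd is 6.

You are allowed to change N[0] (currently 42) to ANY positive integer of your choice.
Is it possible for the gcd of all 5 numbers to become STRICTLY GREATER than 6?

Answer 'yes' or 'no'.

Current gcd = 6
gcd of all OTHER numbers (without N[0]=42): gcd([66, 48, 60, 78]) = 6
The new gcd after any change is gcd(6, new_value).
This can be at most 6.
Since 6 = old gcd 6, the gcd can only stay the same or decrease.

Answer: no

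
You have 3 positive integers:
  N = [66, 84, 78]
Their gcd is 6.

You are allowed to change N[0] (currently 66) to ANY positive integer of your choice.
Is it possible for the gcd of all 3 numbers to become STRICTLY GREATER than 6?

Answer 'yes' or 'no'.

Answer: no

Derivation:
Current gcd = 6
gcd of all OTHER numbers (without N[0]=66): gcd([84, 78]) = 6
The new gcd after any change is gcd(6, new_value).
This can be at most 6.
Since 6 = old gcd 6, the gcd can only stay the same or decrease.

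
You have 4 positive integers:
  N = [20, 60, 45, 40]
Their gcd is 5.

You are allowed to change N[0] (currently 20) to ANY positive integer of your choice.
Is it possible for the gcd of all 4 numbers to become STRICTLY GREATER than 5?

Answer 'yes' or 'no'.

Current gcd = 5
gcd of all OTHER numbers (without N[0]=20): gcd([60, 45, 40]) = 5
The new gcd after any change is gcd(5, new_value).
This can be at most 5.
Since 5 = old gcd 5, the gcd can only stay the same or decrease.

Answer: no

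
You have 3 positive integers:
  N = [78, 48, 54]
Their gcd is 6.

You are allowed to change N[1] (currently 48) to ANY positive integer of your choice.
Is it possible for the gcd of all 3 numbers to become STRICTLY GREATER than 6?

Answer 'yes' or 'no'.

Current gcd = 6
gcd of all OTHER numbers (without N[1]=48): gcd([78, 54]) = 6
The new gcd after any change is gcd(6, new_value).
This can be at most 6.
Since 6 = old gcd 6, the gcd can only stay the same or decrease.

Answer: no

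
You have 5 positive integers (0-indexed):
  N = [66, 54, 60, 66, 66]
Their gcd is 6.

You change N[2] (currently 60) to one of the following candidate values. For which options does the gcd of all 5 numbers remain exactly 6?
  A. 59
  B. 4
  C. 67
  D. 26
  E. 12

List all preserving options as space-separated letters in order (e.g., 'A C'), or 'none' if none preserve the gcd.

Old gcd = 6; gcd of others (without N[2]) = 6
New gcd for candidate v: gcd(6, v). Preserves old gcd iff gcd(6, v) = 6.
  Option A: v=59, gcd(6,59)=1 -> changes
  Option B: v=4, gcd(6,4)=2 -> changes
  Option C: v=67, gcd(6,67)=1 -> changes
  Option D: v=26, gcd(6,26)=2 -> changes
  Option E: v=12, gcd(6,12)=6 -> preserves

Answer: E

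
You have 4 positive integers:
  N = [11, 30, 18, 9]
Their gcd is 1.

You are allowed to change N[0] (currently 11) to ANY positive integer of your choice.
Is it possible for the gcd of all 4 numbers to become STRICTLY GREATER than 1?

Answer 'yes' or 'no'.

Current gcd = 1
gcd of all OTHER numbers (without N[0]=11): gcd([30, 18, 9]) = 3
The new gcd after any change is gcd(3, new_value).
This can be at most 3.
Since 3 > old gcd 1, the gcd CAN increase (e.g., set N[0] = 3).

Answer: yes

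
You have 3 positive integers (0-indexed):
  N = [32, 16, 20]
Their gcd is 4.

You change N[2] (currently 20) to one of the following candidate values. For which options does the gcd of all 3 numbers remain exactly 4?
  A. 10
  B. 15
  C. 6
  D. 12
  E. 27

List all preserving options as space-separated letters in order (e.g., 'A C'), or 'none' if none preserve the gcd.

Answer: D

Derivation:
Old gcd = 4; gcd of others (without N[2]) = 16
New gcd for candidate v: gcd(16, v). Preserves old gcd iff gcd(16, v) = 4.
  Option A: v=10, gcd(16,10)=2 -> changes
  Option B: v=15, gcd(16,15)=1 -> changes
  Option C: v=6, gcd(16,6)=2 -> changes
  Option D: v=12, gcd(16,12)=4 -> preserves
  Option E: v=27, gcd(16,27)=1 -> changes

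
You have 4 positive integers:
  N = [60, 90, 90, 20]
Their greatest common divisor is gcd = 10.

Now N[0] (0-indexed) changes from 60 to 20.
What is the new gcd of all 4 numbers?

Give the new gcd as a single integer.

Answer: 10

Derivation:
Numbers: [60, 90, 90, 20], gcd = 10
Change: index 0, 60 -> 20
gcd of the OTHER numbers (without index 0): gcd([90, 90, 20]) = 10
New gcd = gcd(g_others, new_val) = gcd(10, 20) = 10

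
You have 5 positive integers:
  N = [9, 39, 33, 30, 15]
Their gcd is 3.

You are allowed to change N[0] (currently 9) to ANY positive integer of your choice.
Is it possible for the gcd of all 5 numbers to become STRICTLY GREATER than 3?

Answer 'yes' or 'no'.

Current gcd = 3
gcd of all OTHER numbers (without N[0]=9): gcd([39, 33, 30, 15]) = 3
The new gcd after any change is gcd(3, new_value).
This can be at most 3.
Since 3 = old gcd 3, the gcd can only stay the same or decrease.

Answer: no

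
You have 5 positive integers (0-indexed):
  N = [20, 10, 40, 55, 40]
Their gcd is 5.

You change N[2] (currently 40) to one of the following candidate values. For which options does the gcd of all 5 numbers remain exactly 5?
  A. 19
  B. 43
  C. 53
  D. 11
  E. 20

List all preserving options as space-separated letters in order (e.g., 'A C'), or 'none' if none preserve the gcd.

Answer: E

Derivation:
Old gcd = 5; gcd of others (without N[2]) = 5
New gcd for candidate v: gcd(5, v). Preserves old gcd iff gcd(5, v) = 5.
  Option A: v=19, gcd(5,19)=1 -> changes
  Option B: v=43, gcd(5,43)=1 -> changes
  Option C: v=53, gcd(5,53)=1 -> changes
  Option D: v=11, gcd(5,11)=1 -> changes
  Option E: v=20, gcd(5,20)=5 -> preserves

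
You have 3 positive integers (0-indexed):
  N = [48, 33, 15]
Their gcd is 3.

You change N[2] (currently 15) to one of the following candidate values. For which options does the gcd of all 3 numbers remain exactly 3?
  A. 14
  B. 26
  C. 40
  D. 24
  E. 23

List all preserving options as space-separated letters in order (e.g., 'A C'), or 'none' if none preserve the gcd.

Old gcd = 3; gcd of others (without N[2]) = 3
New gcd for candidate v: gcd(3, v). Preserves old gcd iff gcd(3, v) = 3.
  Option A: v=14, gcd(3,14)=1 -> changes
  Option B: v=26, gcd(3,26)=1 -> changes
  Option C: v=40, gcd(3,40)=1 -> changes
  Option D: v=24, gcd(3,24)=3 -> preserves
  Option E: v=23, gcd(3,23)=1 -> changes

Answer: D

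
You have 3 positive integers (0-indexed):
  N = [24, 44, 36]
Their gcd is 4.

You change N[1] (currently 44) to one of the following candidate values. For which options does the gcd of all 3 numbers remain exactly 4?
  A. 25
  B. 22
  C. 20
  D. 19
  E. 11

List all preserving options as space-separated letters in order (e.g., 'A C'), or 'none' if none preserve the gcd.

Old gcd = 4; gcd of others (without N[1]) = 12
New gcd for candidate v: gcd(12, v). Preserves old gcd iff gcd(12, v) = 4.
  Option A: v=25, gcd(12,25)=1 -> changes
  Option B: v=22, gcd(12,22)=2 -> changes
  Option C: v=20, gcd(12,20)=4 -> preserves
  Option D: v=19, gcd(12,19)=1 -> changes
  Option E: v=11, gcd(12,11)=1 -> changes

Answer: C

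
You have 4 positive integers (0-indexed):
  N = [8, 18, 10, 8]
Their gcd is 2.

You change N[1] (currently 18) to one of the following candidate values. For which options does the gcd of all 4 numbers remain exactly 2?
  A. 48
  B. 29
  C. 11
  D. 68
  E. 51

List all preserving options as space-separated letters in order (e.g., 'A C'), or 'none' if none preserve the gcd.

Answer: A D

Derivation:
Old gcd = 2; gcd of others (without N[1]) = 2
New gcd for candidate v: gcd(2, v). Preserves old gcd iff gcd(2, v) = 2.
  Option A: v=48, gcd(2,48)=2 -> preserves
  Option B: v=29, gcd(2,29)=1 -> changes
  Option C: v=11, gcd(2,11)=1 -> changes
  Option D: v=68, gcd(2,68)=2 -> preserves
  Option E: v=51, gcd(2,51)=1 -> changes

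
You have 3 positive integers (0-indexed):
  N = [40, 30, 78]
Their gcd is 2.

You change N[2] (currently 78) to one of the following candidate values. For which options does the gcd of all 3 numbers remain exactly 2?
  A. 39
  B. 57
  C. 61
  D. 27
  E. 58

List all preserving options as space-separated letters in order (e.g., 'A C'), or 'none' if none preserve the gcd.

Answer: E

Derivation:
Old gcd = 2; gcd of others (without N[2]) = 10
New gcd for candidate v: gcd(10, v). Preserves old gcd iff gcd(10, v) = 2.
  Option A: v=39, gcd(10,39)=1 -> changes
  Option B: v=57, gcd(10,57)=1 -> changes
  Option C: v=61, gcd(10,61)=1 -> changes
  Option D: v=27, gcd(10,27)=1 -> changes
  Option E: v=58, gcd(10,58)=2 -> preserves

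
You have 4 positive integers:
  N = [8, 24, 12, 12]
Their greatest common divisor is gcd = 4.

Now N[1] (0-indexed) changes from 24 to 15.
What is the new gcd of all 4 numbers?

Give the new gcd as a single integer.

Answer: 1

Derivation:
Numbers: [8, 24, 12, 12], gcd = 4
Change: index 1, 24 -> 15
gcd of the OTHER numbers (without index 1): gcd([8, 12, 12]) = 4
New gcd = gcd(g_others, new_val) = gcd(4, 15) = 1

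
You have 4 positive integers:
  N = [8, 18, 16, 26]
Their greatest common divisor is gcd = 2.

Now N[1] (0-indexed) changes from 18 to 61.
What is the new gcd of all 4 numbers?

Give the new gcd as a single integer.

Numbers: [8, 18, 16, 26], gcd = 2
Change: index 1, 18 -> 61
gcd of the OTHER numbers (without index 1): gcd([8, 16, 26]) = 2
New gcd = gcd(g_others, new_val) = gcd(2, 61) = 1

Answer: 1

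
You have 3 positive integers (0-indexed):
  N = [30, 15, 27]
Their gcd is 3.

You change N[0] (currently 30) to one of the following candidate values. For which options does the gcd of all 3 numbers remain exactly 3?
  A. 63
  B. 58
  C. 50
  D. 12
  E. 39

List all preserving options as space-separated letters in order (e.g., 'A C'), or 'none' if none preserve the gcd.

Answer: A D E

Derivation:
Old gcd = 3; gcd of others (without N[0]) = 3
New gcd for candidate v: gcd(3, v). Preserves old gcd iff gcd(3, v) = 3.
  Option A: v=63, gcd(3,63)=3 -> preserves
  Option B: v=58, gcd(3,58)=1 -> changes
  Option C: v=50, gcd(3,50)=1 -> changes
  Option D: v=12, gcd(3,12)=3 -> preserves
  Option E: v=39, gcd(3,39)=3 -> preserves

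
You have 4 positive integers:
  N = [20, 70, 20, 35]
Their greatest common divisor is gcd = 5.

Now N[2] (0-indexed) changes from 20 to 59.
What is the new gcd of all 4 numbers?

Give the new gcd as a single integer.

Answer: 1

Derivation:
Numbers: [20, 70, 20, 35], gcd = 5
Change: index 2, 20 -> 59
gcd of the OTHER numbers (without index 2): gcd([20, 70, 35]) = 5
New gcd = gcd(g_others, new_val) = gcd(5, 59) = 1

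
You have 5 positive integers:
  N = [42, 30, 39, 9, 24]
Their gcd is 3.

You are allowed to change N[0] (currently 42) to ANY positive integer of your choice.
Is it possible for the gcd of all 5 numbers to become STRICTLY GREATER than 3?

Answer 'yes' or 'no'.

Answer: no

Derivation:
Current gcd = 3
gcd of all OTHER numbers (without N[0]=42): gcd([30, 39, 9, 24]) = 3
The new gcd after any change is gcd(3, new_value).
This can be at most 3.
Since 3 = old gcd 3, the gcd can only stay the same or decrease.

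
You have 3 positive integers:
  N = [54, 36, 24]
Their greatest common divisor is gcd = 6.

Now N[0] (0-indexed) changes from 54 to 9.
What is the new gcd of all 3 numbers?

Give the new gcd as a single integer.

Answer: 3

Derivation:
Numbers: [54, 36, 24], gcd = 6
Change: index 0, 54 -> 9
gcd of the OTHER numbers (without index 0): gcd([36, 24]) = 12
New gcd = gcd(g_others, new_val) = gcd(12, 9) = 3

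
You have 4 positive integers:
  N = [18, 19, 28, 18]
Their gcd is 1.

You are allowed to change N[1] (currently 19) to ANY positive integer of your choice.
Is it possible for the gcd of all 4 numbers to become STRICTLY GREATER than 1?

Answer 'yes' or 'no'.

Answer: yes

Derivation:
Current gcd = 1
gcd of all OTHER numbers (without N[1]=19): gcd([18, 28, 18]) = 2
The new gcd after any change is gcd(2, new_value).
This can be at most 2.
Since 2 > old gcd 1, the gcd CAN increase (e.g., set N[1] = 2).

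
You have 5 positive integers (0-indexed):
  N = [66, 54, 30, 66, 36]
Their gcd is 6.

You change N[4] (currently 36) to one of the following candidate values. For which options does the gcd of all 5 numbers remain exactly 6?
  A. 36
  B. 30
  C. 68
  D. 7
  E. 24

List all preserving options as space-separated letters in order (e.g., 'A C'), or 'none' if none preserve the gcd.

Answer: A B E

Derivation:
Old gcd = 6; gcd of others (without N[4]) = 6
New gcd for candidate v: gcd(6, v). Preserves old gcd iff gcd(6, v) = 6.
  Option A: v=36, gcd(6,36)=6 -> preserves
  Option B: v=30, gcd(6,30)=6 -> preserves
  Option C: v=68, gcd(6,68)=2 -> changes
  Option D: v=7, gcd(6,7)=1 -> changes
  Option E: v=24, gcd(6,24)=6 -> preserves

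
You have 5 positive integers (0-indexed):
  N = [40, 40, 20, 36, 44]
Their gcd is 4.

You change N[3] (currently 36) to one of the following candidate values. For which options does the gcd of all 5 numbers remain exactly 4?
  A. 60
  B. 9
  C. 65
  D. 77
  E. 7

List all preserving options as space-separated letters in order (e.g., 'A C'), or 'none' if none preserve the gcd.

Answer: A

Derivation:
Old gcd = 4; gcd of others (without N[3]) = 4
New gcd for candidate v: gcd(4, v). Preserves old gcd iff gcd(4, v) = 4.
  Option A: v=60, gcd(4,60)=4 -> preserves
  Option B: v=9, gcd(4,9)=1 -> changes
  Option C: v=65, gcd(4,65)=1 -> changes
  Option D: v=77, gcd(4,77)=1 -> changes
  Option E: v=7, gcd(4,7)=1 -> changes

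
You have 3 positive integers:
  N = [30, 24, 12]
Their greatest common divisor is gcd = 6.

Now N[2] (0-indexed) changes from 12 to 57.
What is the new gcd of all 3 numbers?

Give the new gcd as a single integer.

Numbers: [30, 24, 12], gcd = 6
Change: index 2, 12 -> 57
gcd of the OTHER numbers (without index 2): gcd([30, 24]) = 6
New gcd = gcd(g_others, new_val) = gcd(6, 57) = 3

Answer: 3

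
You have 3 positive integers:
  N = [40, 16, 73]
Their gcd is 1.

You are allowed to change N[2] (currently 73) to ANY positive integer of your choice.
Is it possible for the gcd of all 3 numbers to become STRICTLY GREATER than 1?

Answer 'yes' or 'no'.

Answer: yes

Derivation:
Current gcd = 1
gcd of all OTHER numbers (without N[2]=73): gcd([40, 16]) = 8
The new gcd after any change is gcd(8, new_value).
This can be at most 8.
Since 8 > old gcd 1, the gcd CAN increase (e.g., set N[2] = 8).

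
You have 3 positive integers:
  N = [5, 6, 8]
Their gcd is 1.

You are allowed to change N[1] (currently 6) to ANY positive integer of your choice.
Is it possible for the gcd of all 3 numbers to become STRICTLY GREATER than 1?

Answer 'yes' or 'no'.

Current gcd = 1
gcd of all OTHER numbers (without N[1]=6): gcd([5, 8]) = 1
The new gcd after any change is gcd(1, new_value).
This can be at most 1.
Since 1 = old gcd 1, the gcd can only stay the same or decrease.

Answer: no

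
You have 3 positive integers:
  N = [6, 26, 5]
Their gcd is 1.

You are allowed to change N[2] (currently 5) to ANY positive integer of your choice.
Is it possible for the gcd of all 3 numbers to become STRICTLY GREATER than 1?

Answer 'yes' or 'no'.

Answer: yes

Derivation:
Current gcd = 1
gcd of all OTHER numbers (without N[2]=5): gcd([6, 26]) = 2
The new gcd after any change is gcd(2, new_value).
This can be at most 2.
Since 2 > old gcd 1, the gcd CAN increase (e.g., set N[2] = 2).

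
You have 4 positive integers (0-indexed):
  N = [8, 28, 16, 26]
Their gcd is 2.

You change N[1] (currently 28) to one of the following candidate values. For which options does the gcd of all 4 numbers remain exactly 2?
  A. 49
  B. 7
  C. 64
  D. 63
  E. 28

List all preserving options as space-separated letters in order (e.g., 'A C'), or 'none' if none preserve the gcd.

Answer: C E

Derivation:
Old gcd = 2; gcd of others (without N[1]) = 2
New gcd for candidate v: gcd(2, v). Preserves old gcd iff gcd(2, v) = 2.
  Option A: v=49, gcd(2,49)=1 -> changes
  Option B: v=7, gcd(2,7)=1 -> changes
  Option C: v=64, gcd(2,64)=2 -> preserves
  Option D: v=63, gcd(2,63)=1 -> changes
  Option E: v=28, gcd(2,28)=2 -> preserves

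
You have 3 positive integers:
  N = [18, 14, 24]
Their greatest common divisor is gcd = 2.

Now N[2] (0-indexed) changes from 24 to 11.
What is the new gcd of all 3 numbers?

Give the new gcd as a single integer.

Numbers: [18, 14, 24], gcd = 2
Change: index 2, 24 -> 11
gcd of the OTHER numbers (without index 2): gcd([18, 14]) = 2
New gcd = gcd(g_others, new_val) = gcd(2, 11) = 1

Answer: 1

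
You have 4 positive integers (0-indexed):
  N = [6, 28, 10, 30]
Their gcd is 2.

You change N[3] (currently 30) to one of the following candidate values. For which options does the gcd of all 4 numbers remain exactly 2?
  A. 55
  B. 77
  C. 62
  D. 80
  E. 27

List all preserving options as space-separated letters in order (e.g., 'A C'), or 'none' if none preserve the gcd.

Old gcd = 2; gcd of others (without N[3]) = 2
New gcd for candidate v: gcd(2, v). Preserves old gcd iff gcd(2, v) = 2.
  Option A: v=55, gcd(2,55)=1 -> changes
  Option B: v=77, gcd(2,77)=1 -> changes
  Option C: v=62, gcd(2,62)=2 -> preserves
  Option D: v=80, gcd(2,80)=2 -> preserves
  Option E: v=27, gcd(2,27)=1 -> changes

Answer: C D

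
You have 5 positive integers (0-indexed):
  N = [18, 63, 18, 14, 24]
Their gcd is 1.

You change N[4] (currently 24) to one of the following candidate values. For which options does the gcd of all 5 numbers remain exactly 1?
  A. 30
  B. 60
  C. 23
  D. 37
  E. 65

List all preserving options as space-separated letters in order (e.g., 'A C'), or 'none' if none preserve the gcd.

Old gcd = 1; gcd of others (without N[4]) = 1
New gcd for candidate v: gcd(1, v). Preserves old gcd iff gcd(1, v) = 1.
  Option A: v=30, gcd(1,30)=1 -> preserves
  Option B: v=60, gcd(1,60)=1 -> preserves
  Option C: v=23, gcd(1,23)=1 -> preserves
  Option D: v=37, gcd(1,37)=1 -> preserves
  Option E: v=65, gcd(1,65)=1 -> preserves

Answer: A B C D E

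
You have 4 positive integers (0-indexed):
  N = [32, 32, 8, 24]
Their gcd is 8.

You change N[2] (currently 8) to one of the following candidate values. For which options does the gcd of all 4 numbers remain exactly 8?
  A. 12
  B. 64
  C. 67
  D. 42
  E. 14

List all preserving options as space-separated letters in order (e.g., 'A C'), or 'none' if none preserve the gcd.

Old gcd = 8; gcd of others (without N[2]) = 8
New gcd for candidate v: gcd(8, v). Preserves old gcd iff gcd(8, v) = 8.
  Option A: v=12, gcd(8,12)=4 -> changes
  Option B: v=64, gcd(8,64)=8 -> preserves
  Option C: v=67, gcd(8,67)=1 -> changes
  Option D: v=42, gcd(8,42)=2 -> changes
  Option E: v=14, gcd(8,14)=2 -> changes

Answer: B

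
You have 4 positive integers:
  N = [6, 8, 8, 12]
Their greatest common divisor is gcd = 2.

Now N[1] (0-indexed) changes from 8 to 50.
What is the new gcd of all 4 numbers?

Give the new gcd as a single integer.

Numbers: [6, 8, 8, 12], gcd = 2
Change: index 1, 8 -> 50
gcd of the OTHER numbers (without index 1): gcd([6, 8, 12]) = 2
New gcd = gcd(g_others, new_val) = gcd(2, 50) = 2

Answer: 2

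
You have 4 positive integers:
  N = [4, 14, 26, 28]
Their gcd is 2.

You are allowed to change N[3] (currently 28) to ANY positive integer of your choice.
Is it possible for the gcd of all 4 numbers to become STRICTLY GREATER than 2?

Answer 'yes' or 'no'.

Current gcd = 2
gcd of all OTHER numbers (without N[3]=28): gcd([4, 14, 26]) = 2
The new gcd after any change is gcd(2, new_value).
This can be at most 2.
Since 2 = old gcd 2, the gcd can only stay the same or decrease.

Answer: no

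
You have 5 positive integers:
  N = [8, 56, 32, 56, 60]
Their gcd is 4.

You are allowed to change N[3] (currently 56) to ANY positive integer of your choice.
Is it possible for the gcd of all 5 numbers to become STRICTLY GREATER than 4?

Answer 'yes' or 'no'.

Current gcd = 4
gcd of all OTHER numbers (without N[3]=56): gcd([8, 56, 32, 60]) = 4
The new gcd after any change is gcd(4, new_value).
This can be at most 4.
Since 4 = old gcd 4, the gcd can only stay the same or decrease.

Answer: no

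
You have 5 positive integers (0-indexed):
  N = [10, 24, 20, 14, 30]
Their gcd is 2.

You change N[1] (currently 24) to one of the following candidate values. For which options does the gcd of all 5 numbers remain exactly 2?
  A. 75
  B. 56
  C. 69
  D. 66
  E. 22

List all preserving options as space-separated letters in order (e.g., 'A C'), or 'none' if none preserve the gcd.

Answer: B D E

Derivation:
Old gcd = 2; gcd of others (without N[1]) = 2
New gcd for candidate v: gcd(2, v). Preserves old gcd iff gcd(2, v) = 2.
  Option A: v=75, gcd(2,75)=1 -> changes
  Option B: v=56, gcd(2,56)=2 -> preserves
  Option C: v=69, gcd(2,69)=1 -> changes
  Option D: v=66, gcd(2,66)=2 -> preserves
  Option E: v=22, gcd(2,22)=2 -> preserves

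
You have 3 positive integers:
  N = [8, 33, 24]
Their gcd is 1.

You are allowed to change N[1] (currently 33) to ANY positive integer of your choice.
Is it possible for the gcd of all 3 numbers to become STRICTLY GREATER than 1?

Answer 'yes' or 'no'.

Current gcd = 1
gcd of all OTHER numbers (without N[1]=33): gcd([8, 24]) = 8
The new gcd after any change is gcd(8, new_value).
This can be at most 8.
Since 8 > old gcd 1, the gcd CAN increase (e.g., set N[1] = 8).

Answer: yes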